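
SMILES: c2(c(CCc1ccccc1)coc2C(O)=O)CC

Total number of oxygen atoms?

The symbol for oxygen appears 3 times in the SMILES.

3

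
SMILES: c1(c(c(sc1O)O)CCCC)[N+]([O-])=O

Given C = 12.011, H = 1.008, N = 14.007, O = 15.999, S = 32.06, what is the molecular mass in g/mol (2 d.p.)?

217.24

Molecular formula: C8H11NO4S.
M = 8×12.011 + 11×1.008 + 1×14.007 + 4×15.999 + 1×32.06 = 217.24 g/mol.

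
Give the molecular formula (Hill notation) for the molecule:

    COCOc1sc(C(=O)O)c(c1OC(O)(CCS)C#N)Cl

C11H12ClNO6S2

Heavy atoms from the SMILES: 11 C, 1 Cl, 1 N, 6 O, 2 S.
Implicit hydrogens by atom environment:
  4 × C (aromatic): no H
  4 × O: no H
  3 × C: 2 H each → 6
  3 × C: no H
  2 × O: 1 H each → 2
  1 × C: 3 H
  1 × Cl: no H
  1 × N: no H
  1 × S: 1 H
  1 × S (aromatic): no H
  Total hydrogens = 12.
Molecular formula: C11H12ClNO6S2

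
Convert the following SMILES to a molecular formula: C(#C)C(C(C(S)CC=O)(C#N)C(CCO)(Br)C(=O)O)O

Heavy atoms from the SMILES: 1 Br, 12 C, 1 N, 5 O, 1 S.
Implicit hydrogens by atom environment:
  5 × C: no H
  4 × C: 1 H each → 4
  3 × C: 2 H each → 6
  3 × O: 1 H each → 3
  2 × O: no H
  1 × Br: no H
  1 × N: no H
  1 × S: 1 H
  Total hydrogens = 14.
Molecular formula: C12H14BrNO5S

C12H14BrNO5S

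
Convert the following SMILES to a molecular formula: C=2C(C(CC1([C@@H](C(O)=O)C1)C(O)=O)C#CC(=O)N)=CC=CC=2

Heavy atoms from the SMILES: 16 C, 1 N, 5 O.
Implicit hydrogens by atom environment:
  6 × C: no H
  5 × C (aromatic): 1 H each → 5
  3 × O: no H
  2 × C: 2 H each → 4
  2 × C: 1 H each → 2
  2 × O: 1 H each → 2
  1 × C (aromatic): no H
  1 × N: 2 H
  Total hydrogens = 15.
Molecular formula: C16H15NO5

C16H15NO5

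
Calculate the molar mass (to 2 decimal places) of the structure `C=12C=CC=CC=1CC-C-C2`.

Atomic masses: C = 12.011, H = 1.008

Molecular formula: C10H12.
M = 10×12.011 + 12×1.008 = 132.21 g/mol.

132.21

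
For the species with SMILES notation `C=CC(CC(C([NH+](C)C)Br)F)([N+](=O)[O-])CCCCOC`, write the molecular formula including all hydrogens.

Heavy atoms from the SMILES: 1 Br, 13 C, 1 F, 2 N, 3 O.
Implicit hydrogens by atom environment:
  6 × C: 2 H each → 12
  3 × C: 3 H each → 9
  3 × C: 1 H each → 3
  2 × O: no H
  1 × Br: no H
  1 × C: no H
  1 × F: no H
  1 × N (charge +1): 1 H
  1 × N (charge +1): no H
  1 × O (charge -1): no H
  Total hydrogens = 25.
Net charge +1.
Molecular formula: C13H25BrFN2O3+

C13H25BrFN2O3+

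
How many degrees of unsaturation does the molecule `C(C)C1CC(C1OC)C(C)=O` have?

Molecular formula from the SMILES: C9H16O2.
DoU = (2C + 2 + N − H − X)/2 = (2·9 + 2 + 0 − 16 − 0)/2 = 4/2 = 2.
(Structurally: 1 ring(s) + 1 π bond(s) = 2.)

2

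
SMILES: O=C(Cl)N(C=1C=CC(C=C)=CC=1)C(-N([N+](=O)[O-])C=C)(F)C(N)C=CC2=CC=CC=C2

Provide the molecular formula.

C21H20ClFN4O3

Heavy atoms from the SMILES: 21 C, 1 Cl, 1 F, 4 N, 3 O.
Implicit hydrogens by atom environment:
  9 × C (aromatic): 1 H each → 9
  5 × C: 1 H each → 5
  3 × C (aromatic): no H
  2 × C: 2 H each → 4
  2 × C: no H
  2 × N: no H
  2 × O: no H
  1 × Cl: no H
  1 × F: no H
  1 × N: 2 H
  1 × N (charge +1): no H
  1 × O (charge -1): no H
  Total hydrogens = 20.
Molecular formula: C21H20ClFN4O3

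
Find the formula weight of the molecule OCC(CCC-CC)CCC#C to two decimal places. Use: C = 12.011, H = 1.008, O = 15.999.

Molecular formula: C11H20O.
M = 11×12.011 + 20×1.008 + 1×15.999 = 168.28 g/mol.

168.28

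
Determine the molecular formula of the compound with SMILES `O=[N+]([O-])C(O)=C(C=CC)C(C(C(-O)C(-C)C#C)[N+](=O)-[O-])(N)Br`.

Heavy atoms from the SMILES: 1 Br, 12 C, 3 N, 6 O.
Implicit hydrogens by atom environment:
  6 × C: 1 H each → 6
  4 × C: no H
  2 × C: 3 H each → 6
  2 × N (charge +1): no H
  2 × O: 1 H each → 2
  2 × O: no H
  2 × O (charge -1): no H
  1 × Br: no H
  1 × N: 2 H
  Total hydrogens = 16.
Molecular formula: C12H16BrN3O6

C12H16BrN3O6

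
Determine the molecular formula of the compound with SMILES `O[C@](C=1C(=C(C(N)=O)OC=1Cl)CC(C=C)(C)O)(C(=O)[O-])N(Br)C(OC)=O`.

C14H15BrClN2O8-

Heavy atoms from the SMILES: 1 Br, 14 C, 1 Cl, 2 N, 8 O.
Implicit hydrogens by atom environment:
  5 × C: no H
  4 × C (aromatic): no H
  4 × O: no H
  2 × C: 3 H each → 6
  2 × C: 2 H each → 4
  2 × O: 1 H each → 2
  1 × Br: no H
  1 × C: 1 H
  1 × Cl: no H
  1 × N: 2 H
  1 × N: no H
  1 × O (aromatic): no H
  1 × O (charge -1): no H
  Total hydrogens = 15.
Net charge -1.
Molecular formula: C14H15BrClN2O8-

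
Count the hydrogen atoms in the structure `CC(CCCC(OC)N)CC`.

Hydrogens are implicit in SMILES; fill each atom to its normal valence:
  4 × C: 2 H each → 8
  3 × C: 3 H each → 9
  2 × C: 1 H each → 2
  1 × N: 2 H
  1 × O: no H
  Total hydrogens = 21.

21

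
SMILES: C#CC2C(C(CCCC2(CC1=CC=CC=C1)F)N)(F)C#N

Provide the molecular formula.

C17H18F2N2

Heavy atoms from the SMILES: 17 C, 2 F, 2 N.
Implicit hydrogens by atom environment:
  5 × C (aromatic): 1 H each → 5
  4 × C: 2 H each → 8
  4 × C: no H
  3 × C: 1 H each → 3
  2 × F: no H
  1 × C (aromatic): no H
  1 × N: 2 H
  1 × N: no H
  Total hydrogens = 18.
Molecular formula: C17H18F2N2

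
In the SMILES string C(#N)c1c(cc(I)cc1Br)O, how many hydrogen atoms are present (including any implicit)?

Hydrogens are implicit in SMILES; fill each atom to its normal valence:
  4 × C (aromatic): no H
  2 × C (aromatic): 1 H each → 2
  1 × Br: no H
  1 × C: no H
  1 × I: no H
  1 × N: no H
  1 × O: 1 H
  Total hydrogens = 3.

3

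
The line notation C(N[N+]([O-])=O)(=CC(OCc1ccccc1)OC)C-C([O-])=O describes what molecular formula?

C13H15N2O6-

Heavy atoms from the SMILES: 13 C, 2 N, 6 O.
Implicit hydrogens by atom environment:
  5 × C (aromatic): 1 H each → 5
  4 × O: no H
  2 × C: 2 H each → 4
  2 × C: 1 H each → 2
  2 × C: no H
  2 × O (charge -1): no H
  1 × C: 3 H
  1 × C (aromatic): no H
  1 × N: 1 H
  1 × N (charge +1): no H
  Total hydrogens = 15.
Net charge -1.
Molecular formula: C13H15N2O6-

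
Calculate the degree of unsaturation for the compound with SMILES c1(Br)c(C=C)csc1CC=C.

Molecular formula from the SMILES: C9H9BrS.
DoU = (2C + 2 + N − H − X)/2 = (2·9 + 2 + 0 − 9 − 1)/2 = 10/2 = 5.
(Structurally: 1 ring(s) + 4 π bond(s) = 5.)

5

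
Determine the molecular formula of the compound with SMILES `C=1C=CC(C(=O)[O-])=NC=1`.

C6H4NO2-

Heavy atoms from the SMILES: 6 C, 1 N, 2 O.
Implicit hydrogens by atom environment:
  4 × C (aromatic): 1 H each → 4
  1 × C (aromatic): no H
  1 × C: no H
  1 × N (aromatic): no H
  1 × O: no H
  1 × O (charge -1): no H
  Total hydrogens = 4.
Net charge -1.
Molecular formula: C6H4NO2-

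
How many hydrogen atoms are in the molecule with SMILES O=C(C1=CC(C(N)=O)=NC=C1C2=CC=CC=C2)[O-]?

9

Hydrogens are implicit in SMILES; fill each atom to its normal valence:
  7 × C (aromatic): 1 H each → 7
  4 × C (aromatic): no H
  2 × C: no H
  2 × O: no H
  1 × N: 2 H
  1 × N (aromatic): no H
  1 × O (charge -1): no H
  Total hydrogens = 9.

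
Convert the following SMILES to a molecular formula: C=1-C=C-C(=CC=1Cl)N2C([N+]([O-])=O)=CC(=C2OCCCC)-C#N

Heavy atoms from the SMILES: 15 C, 1 Cl, 3 N, 3 O.
Implicit hydrogens by atom environment:
  5 × C (aromatic): 1 H each → 5
  5 × C (aromatic): no H
  3 × C: 2 H each → 6
  2 × O: no H
  1 × C: 3 H
  1 × C: no H
  1 × Cl: no H
  1 × N (aromatic): no H
  1 × N (charge +1): no H
  1 × N: no H
  1 × O (charge -1): no H
  Total hydrogens = 14.
Molecular formula: C15H14ClN3O3

C15H14ClN3O3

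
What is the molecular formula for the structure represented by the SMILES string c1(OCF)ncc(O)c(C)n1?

C6H7FN2O2

Heavy atoms from the SMILES: 6 C, 1 F, 2 N, 2 O.
Implicit hydrogens by atom environment:
  3 × C (aromatic): no H
  2 × N (aromatic): no H
  1 × C: 3 H
  1 × C: 2 H
  1 × C (aromatic): 1 H
  1 × F: no H
  1 × O: 1 H
  1 × O: no H
  Total hydrogens = 7.
Molecular formula: C6H7FN2O2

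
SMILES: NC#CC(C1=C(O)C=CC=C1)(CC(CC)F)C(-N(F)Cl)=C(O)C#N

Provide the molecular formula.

Heavy atoms from the SMILES: 16 C, 1 Cl, 2 F, 3 N, 2 O.
Implicit hydrogens by atom environment:
  6 × C: no H
  4 × C (aromatic): 1 H each → 4
  2 × C: 2 H each → 4
  2 × C (aromatic): no H
  2 × F: no H
  2 × N: no H
  2 × O: 1 H each → 2
  1 × C: 3 H
  1 × C: 1 H
  1 × Cl: no H
  1 × N: 2 H
  Total hydrogens = 16.
Molecular formula: C16H16ClF2N3O2

C16H16ClF2N3O2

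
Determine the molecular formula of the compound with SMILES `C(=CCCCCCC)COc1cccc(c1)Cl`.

C15H21ClO

Heavy atoms from the SMILES: 15 C, 1 Cl, 1 O.
Implicit hydrogens by atom environment:
  6 × C: 2 H each → 12
  4 × C (aromatic): 1 H each → 4
  2 × C: 1 H each → 2
  2 × C (aromatic): no H
  1 × C: 3 H
  1 × Cl: no H
  1 × O: no H
  Total hydrogens = 21.
Molecular formula: C15H21ClO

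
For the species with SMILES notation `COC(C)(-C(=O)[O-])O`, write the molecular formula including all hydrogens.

Heavy atoms from the SMILES: 4 C, 4 O.
Implicit hydrogens by atom environment:
  2 × C: 3 H each → 6
  2 × C: no H
  2 × O: no H
  1 × O: 1 H
  1 × O (charge -1): no H
  Total hydrogens = 7.
Net charge -1.
Molecular formula: C4H7O4-

C4H7O4-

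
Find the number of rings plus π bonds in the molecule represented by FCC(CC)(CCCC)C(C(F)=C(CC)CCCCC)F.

Molecular formula from the SMILES: C18H33F3.
DoU = (2C + 2 + N − H − X)/2 = (2·18 + 2 + 0 − 33 − 3)/2 = 2/2 = 1.
(Structurally: 0 ring(s) + 1 π bond(s) = 1.)

1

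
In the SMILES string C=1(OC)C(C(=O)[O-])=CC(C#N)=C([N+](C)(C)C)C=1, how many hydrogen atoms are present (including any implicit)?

Hydrogens are implicit in SMILES; fill each atom to its normal valence:
  4 × C: 3 H each → 12
  4 × C (aromatic): no H
  2 × C (aromatic): 1 H each → 2
  2 × C: no H
  2 × O: no H
  1 × N: no H
  1 × N (charge +1): no H
  1 × O (charge -1): no H
  Total hydrogens = 14.

14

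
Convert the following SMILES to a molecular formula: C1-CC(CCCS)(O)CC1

Heavy atoms from the SMILES: 8 C, 1 O, 1 S.
Implicit hydrogens by atom environment:
  7 × C: 2 H each → 14
  1 × C: no H
  1 × O: 1 H
  1 × S: 1 H
  Total hydrogens = 16.
Molecular formula: C8H16OS

C8H16OS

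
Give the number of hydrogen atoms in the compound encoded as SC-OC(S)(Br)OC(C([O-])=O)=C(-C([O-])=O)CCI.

Hydrogens are implicit in SMILES; fill each atom to its normal valence:
  5 × C: no H
  4 × O: no H
  3 × C: 2 H each → 6
  2 × O (charge -1): no H
  2 × S: 1 H each → 2
  1 × Br: no H
  1 × I: no H
  Total hydrogens = 8.

8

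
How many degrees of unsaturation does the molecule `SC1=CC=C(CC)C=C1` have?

Molecular formula from the SMILES: C8H10S.
DoU = (2C + 2 + N − H − X)/2 = (2·8 + 2 + 0 − 10 − 0)/2 = 8/2 = 4.
(Structurally: 1 ring(s) + 3 π bond(s) = 4.)

4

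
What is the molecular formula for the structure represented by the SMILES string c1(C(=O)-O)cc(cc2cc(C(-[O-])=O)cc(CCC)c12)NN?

C15H15N2O4-

Heavy atoms from the SMILES: 15 C, 2 N, 4 O.
Implicit hydrogens by atom environment:
  6 × C (aromatic): no H
  4 × C (aromatic): 1 H each → 4
  2 × C: 2 H each → 4
  2 × C: no H
  2 × O: no H
  1 × C: 3 H
  1 × N: 2 H
  1 × N: 1 H
  1 × O: 1 H
  1 × O (charge -1): no H
  Total hydrogens = 15.
Net charge -1.
Molecular formula: C15H15N2O4-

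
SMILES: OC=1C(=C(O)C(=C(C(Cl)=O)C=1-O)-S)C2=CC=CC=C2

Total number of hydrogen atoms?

Hydrogens are implicit in SMILES; fill each atom to its normal valence:
  7 × C (aromatic): no H
  5 × C (aromatic): 1 H each → 5
  3 × O: 1 H each → 3
  1 × C: no H
  1 × Cl: no H
  1 × O: no H
  1 × S: 1 H
  Total hydrogens = 9.

9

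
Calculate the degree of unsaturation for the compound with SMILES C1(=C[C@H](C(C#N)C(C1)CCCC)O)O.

Molecular formula from the SMILES: C11H17NO2.
DoU = (2C + 2 + N − H − X)/2 = (2·11 + 2 + 1 − 17 − 0)/2 = 8/2 = 4.
(Structurally: 1 ring(s) + 3 π bond(s) = 4.)

4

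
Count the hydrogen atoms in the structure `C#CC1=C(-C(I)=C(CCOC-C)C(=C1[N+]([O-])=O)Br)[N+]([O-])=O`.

Hydrogens are implicit in SMILES; fill each atom to its normal valence:
  6 × C (aromatic): no H
  3 × C: 2 H each → 6
  3 × O: no H
  2 × N (charge +1): no H
  2 × O (charge -1): no H
  1 × Br: no H
  1 × C: 3 H
  1 × C: 1 H
  1 × C: no H
  1 × I: no H
  Total hydrogens = 10.

10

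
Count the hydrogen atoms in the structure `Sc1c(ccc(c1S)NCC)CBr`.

12

Hydrogens are implicit in SMILES; fill each atom to its normal valence:
  4 × C (aromatic): no H
  2 × C: 2 H each → 4
  2 × C (aromatic): 1 H each → 2
  2 × S: 1 H each → 2
  1 × Br: no H
  1 × C: 3 H
  1 × N: 1 H
  Total hydrogens = 12.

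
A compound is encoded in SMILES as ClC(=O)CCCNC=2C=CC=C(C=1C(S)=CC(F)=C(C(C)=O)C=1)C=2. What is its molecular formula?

C18H17ClFNO2S

Heavy atoms from the SMILES: 18 C, 1 Cl, 1 F, 1 N, 2 O, 1 S.
Implicit hydrogens by atom environment:
  6 × C (aromatic): 1 H each → 6
  6 × C (aromatic): no H
  3 × C: 2 H each → 6
  2 × C: no H
  2 × O: no H
  1 × C: 3 H
  1 × Cl: no H
  1 × F: no H
  1 × N: 1 H
  1 × S: 1 H
  Total hydrogens = 17.
Molecular formula: C18H17ClFNO2S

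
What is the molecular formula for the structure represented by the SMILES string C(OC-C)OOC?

C4H10O3

Heavy atoms from the SMILES: 4 C, 3 O.
Implicit hydrogens by atom environment:
  3 × O: no H
  2 × C: 3 H each → 6
  2 × C: 2 H each → 4
  Total hydrogens = 10.
Molecular formula: C4H10O3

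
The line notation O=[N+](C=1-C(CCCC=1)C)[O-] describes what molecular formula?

C7H11NO2

Heavy atoms from the SMILES: 7 C, 1 N, 2 O.
Implicit hydrogens by atom environment:
  3 × C: 2 H each → 6
  2 × C: 1 H each → 2
  1 × C: 3 H
  1 × C: no H
  1 × N (charge +1): no H
  1 × O: no H
  1 × O (charge -1): no H
  Total hydrogens = 11.
Molecular formula: C7H11NO2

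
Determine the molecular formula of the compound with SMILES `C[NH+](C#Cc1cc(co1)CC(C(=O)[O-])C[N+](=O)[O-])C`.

C12H14N2O5

Heavy atoms from the SMILES: 12 C, 2 N, 5 O.
Implicit hydrogens by atom environment:
  3 × C: no H
  2 × C: 3 H each → 6
  2 × C: 2 H each → 4
  2 × C (aromatic): 1 H each → 2
  2 × C (aromatic): no H
  2 × O: no H
  2 × O (charge -1): no H
  1 × C: 1 H
  1 × N (charge +1): 1 H
  1 × N (charge +1): no H
  1 × O (aromatic): no H
  Total hydrogens = 14.
Molecular formula: C12H14N2O5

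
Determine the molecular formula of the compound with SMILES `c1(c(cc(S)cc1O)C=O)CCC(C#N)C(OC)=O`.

C13H13NO4S

Heavy atoms from the SMILES: 13 C, 1 N, 4 O, 1 S.
Implicit hydrogens by atom environment:
  4 × C (aromatic): no H
  3 × O: no H
  2 × C: 2 H each → 4
  2 × C (aromatic): 1 H each → 2
  2 × C: 1 H each → 2
  2 × C: no H
  1 × C: 3 H
  1 × N: no H
  1 × O: 1 H
  1 × S: 1 H
  Total hydrogens = 13.
Molecular formula: C13H13NO4S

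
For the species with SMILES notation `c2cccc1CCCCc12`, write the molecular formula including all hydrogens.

C10H12

Heavy atoms from the SMILES: 10 C.
Implicit hydrogens by atom environment:
  4 × C: 2 H each → 8
  4 × C (aromatic): 1 H each → 4
  2 × C (aromatic): no H
  Total hydrogens = 12.
Molecular formula: C10H12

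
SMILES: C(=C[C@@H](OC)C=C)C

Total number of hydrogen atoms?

Hydrogens are implicit in SMILES; fill each atom to its normal valence:
  4 × C: 1 H each → 4
  2 × C: 3 H each → 6
  1 × C: 2 H
  1 × O: no H
  Total hydrogens = 12.

12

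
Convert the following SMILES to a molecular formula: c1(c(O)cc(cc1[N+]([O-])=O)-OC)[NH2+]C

Heavy atoms from the SMILES: 8 C, 2 N, 4 O.
Implicit hydrogens by atom environment:
  4 × C (aromatic): no H
  2 × C: 3 H each → 6
  2 × C (aromatic): 1 H each → 2
  2 × O: no H
  1 × N (charge +1): 2 H
  1 × N (charge +1): no H
  1 × O: 1 H
  1 × O (charge -1): no H
  Total hydrogens = 11.
Net charge +1.
Molecular formula: C8H11N2O4+

C8H11N2O4+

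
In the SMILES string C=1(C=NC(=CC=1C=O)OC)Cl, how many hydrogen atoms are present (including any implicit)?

Hydrogens are implicit in SMILES; fill each atom to its normal valence:
  3 × C (aromatic): no H
  2 × C (aromatic): 1 H each → 2
  2 × O: no H
  1 × C: 3 H
  1 × C: 1 H
  1 × Cl: no H
  1 × N (aromatic): no H
  Total hydrogens = 6.

6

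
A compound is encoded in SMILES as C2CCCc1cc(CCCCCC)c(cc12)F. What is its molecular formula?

Heavy atoms from the SMILES: 16 C, 1 F.
Implicit hydrogens by atom environment:
  9 × C: 2 H each → 18
  4 × C (aromatic): no H
  2 × C (aromatic): 1 H each → 2
  1 × C: 3 H
  1 × F: no H
  Total hydrogens = 23.
Molecular formula: C16H23F

C16H23F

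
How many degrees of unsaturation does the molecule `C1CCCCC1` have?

1

Molecular formula from the SMILES: C6H12.
DoU = (2C + 2 + N − H − X)/2 = (2·6 + 2 + 0 − 12 − 0)/2 = 2/2 = 1.
(Structurally: 1 ring(s) + 0 π bond(s) = 1.)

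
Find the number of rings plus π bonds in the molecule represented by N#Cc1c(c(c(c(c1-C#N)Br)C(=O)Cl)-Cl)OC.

Molecular formula from the SMILES: C10H3BrCl2N2O2.
DoU = (2C + 2 + N − H − X)/2 = (2·10 + 2 + 2 − 3 − 3)/2 = 18/2 = 9.
(Structurally: 1 ring(s) + 8 π bond(s) = 9.)

9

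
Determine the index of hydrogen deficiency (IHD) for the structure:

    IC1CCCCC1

Molecular formula from the SMILES: C6H11I.
DoU = (2C + 2 + N − H − X)/2 = (2·6 + 2 + 0 − 11 − 1)/2 = 2/2 = 1.
(Structurally: 1 ring(s) + 0 π bond(s) = 1.)

1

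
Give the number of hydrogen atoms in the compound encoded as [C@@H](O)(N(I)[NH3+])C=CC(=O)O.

Hydrogens are implicit in SMILES; fill each atom to its normal valence:
  3 × C: 1 H each → 3
  2 × O: 1 H each → 2
  1 × C: no H
  1 × I: no H
  1 × N (charge +1): 3 H
  1 × N: no H
  1 × O: no H
  Total hydrogens = 8.

8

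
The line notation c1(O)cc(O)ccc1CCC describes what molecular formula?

C9H12O2

Heavy atoms from the SMILES: 9 C, 2 O.
Implicit hydrogens by atom environment:
  3 × C (aromatic): 1 H each → 3
  3 × C (aromatic): no H
  2 × C: 2 H each → 4
  2 × O: 1 H each → 2
  1 × C: 3 H
  Total hydrogens = 12.
Molecular formula: C9H12O2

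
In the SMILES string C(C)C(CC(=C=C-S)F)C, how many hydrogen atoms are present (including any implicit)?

13

Hydrogens are implicit in SMILES; fill each atom to its normal valence:
  2 × C: 3 H each → 6
  2 × C: 2 H each → 4
  2 × C: 1 H each → 2
  2 × C: no H
  1 × F: no H
  1 × S: 1 H
  Total hydrogens = 13.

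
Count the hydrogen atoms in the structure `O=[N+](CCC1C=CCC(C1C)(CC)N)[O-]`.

Hydrogens are implicit in SMILES; fill each atom to its normal valence:
  4 × C: 2 H each → 8
  4 × C: 1 H each → 4
  2 × C: 3 H each → 6
  1 × C: no H
  1 × N: 2 H
  1 × N (charge +1): no H
  1 × O: no H
  1 × O (charge -1): no H
  Total hydrogens = 20.

20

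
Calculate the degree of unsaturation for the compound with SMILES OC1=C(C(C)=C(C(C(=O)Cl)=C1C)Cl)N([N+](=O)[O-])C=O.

7

Molecular formula from the SMILES: C10H8Cl2N2O5.
DoU = (2C + 2 + N − H − X)/2 = (2·10 + 2 + 2 − 8 − 2)/2 = 14/2 = 7.
(Structurally: 1 ring(s) + 6 π bond(s) = 7.)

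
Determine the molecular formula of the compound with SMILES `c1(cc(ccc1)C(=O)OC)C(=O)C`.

C10H10O3

Heavy atoms from the SMILES: 10 C, 3 O.
Implicit hydrogens by atom environment:
  4 × C (aromatic): 1 H each → 4
  3 × O: no H
  2 × C: 3 H each → 6
  2 × C (aromatic): no H
  2 × C: no H
  Total hydrogens = 10.
Molecular formula: C10H10O3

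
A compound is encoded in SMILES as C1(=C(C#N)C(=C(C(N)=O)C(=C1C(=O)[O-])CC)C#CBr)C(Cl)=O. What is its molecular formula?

C14H7BrClN2O4-

Heavy atoms from the SMILES: 1 Br, 14 C, 1 Cl, 2 N, 4 O.
Implicit hydrogens by atom environment:
  6 × C (aromatic): no H
  6 × C: no H
  3 × O: no H
  1 × Br: no H
  1 × C: 3 H
  1 × C: 2 H
  1 × Cl: no H
  1 × N: 2 H
  1 × N: no H
  1 × O (charge -1): no H
  Total hydrogens = 7.
Net charge -1.
Molecular formula: C14H7BrClN2O4-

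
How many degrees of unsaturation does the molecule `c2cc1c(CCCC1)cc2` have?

5

Molecular formula from the SMILES: C10H12.
DoU = (2C + 2 + N − H − X)/2 = (2·10 + 2 + 0 − 12 − 0)/2 = 10/2 = 5.
(Structurally: 2 ring(s) + 3 π bond(s) = 5.)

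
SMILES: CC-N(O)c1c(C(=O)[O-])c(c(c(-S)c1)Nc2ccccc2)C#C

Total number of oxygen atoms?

3

The symbol for oxygen appears 3 times in the SMILES.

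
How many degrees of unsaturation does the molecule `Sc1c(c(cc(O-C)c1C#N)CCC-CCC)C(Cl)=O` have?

Molecular formula from the SMILES: C15H18ClNO2S.
DoU = (2C + 2 + N − H − X)/2 = (2·15 + 2 + 1 − 18 − 1)/2 = 14/2 = 7.
(Structurally: 1 ring(s) + 6 π bond(s) = 7.)

7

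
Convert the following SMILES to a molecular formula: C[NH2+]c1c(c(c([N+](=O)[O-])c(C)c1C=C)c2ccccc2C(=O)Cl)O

Heavy atoms from the SMILES: 17 C, 1 Cl, 2 N, 4 O.
Implicit hydrogens by atom environment:
  8 × C (aromatic): no H
  4 × C (aromatic): 1 H each → 4
  2 × C: 3 H each → 6
  2 × O: no H
  1 × C: 2 H
  1 × C: 1 H
  1 × C: no H
  1 × Cl: no H
  1 × N (charge +1): 2 H
  1 × N (charge +1): no H
  1 × O: 1 H
  1 × O (charge -1): no H
  Total hydrogens = 16.
Net charge +1.
Molecular formula: C17H16ClN2O4+

C17H16ClN2O4+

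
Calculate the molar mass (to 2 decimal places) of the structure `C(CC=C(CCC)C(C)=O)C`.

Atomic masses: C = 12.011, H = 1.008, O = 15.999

154.25

Molecular formula: C10H18O.
M = 10×12.011 + 18×1.008 + 1×15.999 = 154.25 g/mol.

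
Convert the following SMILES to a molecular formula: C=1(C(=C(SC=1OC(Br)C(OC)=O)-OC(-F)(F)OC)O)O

Heavy atoms from the SMILES: 1 Br, 9 C, 2 F, 7 O, 1 S.
Implicit hydrogens by atom environment:
  5 × O: no H
  4 × C (aromatic): no H
  2 × C: 3 H each → 6
  2 × C: no H
  2 × F: no H
  2 × O: 1 H each → 2
  1 × Br: no H
  1 × C: 1 H
  1 × S (aromatic): no H
  Total hydrogens = 9.
Molecular formula: C9H9BrF2O7S

C9H9BrF2O7S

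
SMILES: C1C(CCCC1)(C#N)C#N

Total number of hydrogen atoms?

Hydrogens are implicit in SMILES; fill each atom to its normal valence:
  5 × C: 2 H each → 10
  3 × C: no H
  2 × N: no H
  Total hydrogens = 10.

10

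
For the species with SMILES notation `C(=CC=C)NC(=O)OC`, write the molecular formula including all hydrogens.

C6H9NO2

Heavy atoms from the SMILES: 6 C, 1 N, 2 O.
Implicit hydrogens by atom environment:
  3 × C: 1 H each → 3
  2 × O: no H
  1 × C: 3 H
  1 × C: 2 H
  1 × C: no H
  1 × N: 1 H
  Total hydrogens = 9.
Molecular formula: C6H9NO2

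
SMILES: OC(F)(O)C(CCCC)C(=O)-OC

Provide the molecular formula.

Heavy atoms from the SMILES: 8 C, 1 F, 4 O.
Implicit hydrogens by atom environment:
  3 × C: 2 H each → 6
  2 × C: 3 H each → 6
  2 × C: no H
  2 × O: 1 H each → 2
  2 × O: no H
  1 × C: 1 H
  1 × F: no H
  Total hydrogens = 15.
Molecular formula: C8H15FO4

C8H15FO4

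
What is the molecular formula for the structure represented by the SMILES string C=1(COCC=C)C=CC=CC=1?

C10H12O

Heavy atoms from the SMILES: 10 C, 1 O.
Implicit hydrogens by atom environment:
  5 × C (aromatic): 1 H each → 5
  3 × C: 2 H each → 6
  1 × C: 1 H
  1 × C (aromatic): no H
  1 × O: no H
  Total hydrogens = 12.
Molecular formula: C10H12O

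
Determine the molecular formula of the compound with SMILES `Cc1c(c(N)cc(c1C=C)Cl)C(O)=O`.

C10H10ClNO2

Heavy atoms from the SMILES: 10 C, 1 Cl, 1 N, 2 O.
Implicit hydrogens by atom environment:
  5 × C (aromatic): no H
  1 × C: 3 H
  1 × C: 2 H
  1 × C (aromatic): 1 H
  1 × C: 1 H
  1 × C: no H
  1 × Cl: no H
  1 × N: 2 H
  1 × O: 1 H
  1 × O: no H
  Total hydrogens = 10.
Molecular formula: C10H10ClNO2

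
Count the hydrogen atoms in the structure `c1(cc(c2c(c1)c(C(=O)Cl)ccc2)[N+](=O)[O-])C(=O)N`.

7

Hydrogens are implicit in SMILES; fill each atom to its normal valence:
  5 × C (aromatic): 1 H each → 5
  5 × C (aromatic): no H
  3 × O: no H
  2 × C: no H
  1 × Cl: no H
  1 × N: 2 H
  1 × N (charge +1): no H
  1 × O (charge -1): no H
  Total hydrogens = 7.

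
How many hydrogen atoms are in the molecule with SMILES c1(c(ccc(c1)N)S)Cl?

6

Hydrogens are implicit in SMILES; fill each atom to its normal valence:
  3 × C (aromatic): 1 H each → 3
  3 × C (aromatic): no H
  1 × Cl: no H
  1 × N: 2 H
  1 × S: 1 H
  Total hydrogens = 6.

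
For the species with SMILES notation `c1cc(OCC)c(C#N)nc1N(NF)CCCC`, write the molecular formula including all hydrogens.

C12H17FN4O

Heavy atoms from the SMILES: 12 C, 1 F, 4 N, 1 O.
Implicit hydrogens by atom environment:
  4 × C: 2 H each → 8
  3 × C (aromatic): no H
  2 × C: 3 H each → 6
  2 × C (aromatic): 1 H each → 2
  2 × N: no H
  1 × C: no H
  1 × F: no H
  1 × N: 1 H
  1 × N (aromatic): no H
  1 × O: no H
  Total hydrogens = 17.
Molecular formula: C12H17FN4O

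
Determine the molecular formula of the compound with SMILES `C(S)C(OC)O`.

Heavy atoms from the SMILES: 3 C, 2 O, 1 S.
Implicit hydrogens by atom environment:
  1 × C: 3 H
  1 × C: 2 H
  1 × C: 1 H
  1 × O: 1 H
  1 × O: no H
  1 × S: 1 H
  Total hydrogens = 8.
Molecular formula: C3H8O2S

C3H8O2S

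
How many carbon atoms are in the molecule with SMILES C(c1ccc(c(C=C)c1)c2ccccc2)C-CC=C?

The symbol for carbon appears 19 times in the SMILES. Lowercase c denotes aromatic carbon and counts toward C.

19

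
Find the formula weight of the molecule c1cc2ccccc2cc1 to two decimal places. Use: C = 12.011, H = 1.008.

Molecular formula: C10H8.
M = 10×12.011 + 8×1.008 = 128.17 g/mol.

128.17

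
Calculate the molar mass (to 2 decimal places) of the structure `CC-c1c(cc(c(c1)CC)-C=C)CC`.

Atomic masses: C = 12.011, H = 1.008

188.31

Molecular formula: C14H20.
M = 14×12.011 + 20×1.008 = 188.31 g/mol.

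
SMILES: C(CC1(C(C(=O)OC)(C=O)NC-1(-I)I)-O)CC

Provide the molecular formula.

Heavy atoms from the SMILES: 10 C, 2 I, 1 N, 4 O.
Implicit hydrogens by atom environment:
  4 × C: no H
  3 × C: 2 H each → 6
  3 × O: no H
  2 × C: 3 H each → 6
  2 × I: no H
  1 × C: 1 H
  1 × N: 1 H
  1 × O: 1 H
  Total hydrogens = 15.
Molecular formula: C10H15I2NO4

C10H15I2NO4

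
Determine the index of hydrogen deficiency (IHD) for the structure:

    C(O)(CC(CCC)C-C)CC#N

Molecular formula from the SMILES: C10H19NO.
DoU = (2C + 2 + N − H − X)/2 = (2·10 + 2 + 1 − 19 − 0)/2 = 4/2 = 2.
(Structurally: 0 ring(s) + 2 π bond(s) = 2.)

2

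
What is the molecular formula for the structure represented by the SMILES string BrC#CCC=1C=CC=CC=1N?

Heavy atoms from the SMILES: 1 Br, 9 C, 1 N.
Implicit hydrogens by atom environment:
  4 × C (aromatic): 1 H each → 4
  2 × C (aromatic): no H
  2 × C: no H
  1 × Br: no H
  1 × C: 2 H
  1 × N: 2 H
  Total hydrogens = 8.
Molecular formula: C9H8BrN

C9H8BrN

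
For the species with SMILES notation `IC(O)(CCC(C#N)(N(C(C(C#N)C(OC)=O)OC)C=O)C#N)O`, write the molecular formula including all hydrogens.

C13H15IN4O6

Heavy atoms from the SMILES: 13 C, 1 I, 4 N, 6 O.
Implicit hydrogens by atom environment:
  6 × C: no H
  4 × N: no H
  4 × O: no H
  3 × C: 1 H each → 3
  2 × C: 3 H each → 6
  2 × C: 2 H each → 4
  2 × O: 1 H each → 2
  1 × I: no H
  Total hydrogens = 15.
Molecular formula: C13H15IN4O6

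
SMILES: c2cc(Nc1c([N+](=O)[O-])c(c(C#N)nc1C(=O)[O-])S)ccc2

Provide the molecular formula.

C13H7N4O4S-

Heavy atoms from the SMILES: 13 C, 4 N, 4 O, 1 S.
Implicit hydrogens by atom environment:
  6 × C (aromatic): no H
  5 × C (aromatic): 1 H each → 5
  2 × C: no H
  2 × O: no H
  2 × O (charge -1): no H
  1 × N: 1 H
  1 × N (aromatic): no H
  1 × N: no H
  1 × N (charge +1): no H
  1 × S: 1 H
  Total hydrogens = 7.
Net charge -1.
Molecular formula: C13H7N4O4S-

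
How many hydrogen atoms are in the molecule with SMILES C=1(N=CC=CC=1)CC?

9

Hydrogens are implicit in SMILES; fill each atom to its normal valence:
  4 × C (aromatic): 1 H each → 4
  1 × C: 3 H
  1 × C: 2 H
  1 × C (aromatic): no H
  1 × N (aromatic): no H
  Total hydrogens = 9.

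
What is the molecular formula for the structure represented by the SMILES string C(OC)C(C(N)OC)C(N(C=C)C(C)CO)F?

Heavy atoms from the SMILES: 11 C, 1 F, 2 N, 3 O.
Implicit hydrogens by atom environment:
  5 × C: 1 H each → 5
  3 × C: 3 H each → 9
  3 × C: 2 H each → 6
  2 × O: no H
  1 × F: no H
  1 × N: 2 H
  1 × N: no H
  1 × O: 1 H
  Total hydrogens = 23.
Molecular formula: C11H23FN2O3

C11H23FN2O3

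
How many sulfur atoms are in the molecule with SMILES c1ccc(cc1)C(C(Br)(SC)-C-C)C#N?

The symbol for sulfur appears 1 time in the SMILES.

1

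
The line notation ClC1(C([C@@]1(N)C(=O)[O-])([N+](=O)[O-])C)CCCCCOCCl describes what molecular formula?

C11H17Cl2N2O5-

Heavy atoms from the SMILES: 11 C, 2 Cl, 2 N, 5 O.
Implicit hydrogens by atom environment:
  6 × C: 2 H each → 12
  4 × C: no H
  3 × O: no H
  2 × Cl: no H
  2 × O (charge -1): no H
  1 × C: 3 H
  1 × N: 2 H
  1 × N (charge +1): no H
  Total hydrogens = 17.
Net charge -1.
Molecular formula: C11H17Cl2N2O5-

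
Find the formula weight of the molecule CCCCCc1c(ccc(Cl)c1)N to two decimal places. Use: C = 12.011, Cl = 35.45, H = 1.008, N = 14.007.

Molecular formula: C11H16ClN.
M = 11×12.011 + 1×35.45 + 16×1.008 + 1×14.007 = 197.71 g/mol.

197.71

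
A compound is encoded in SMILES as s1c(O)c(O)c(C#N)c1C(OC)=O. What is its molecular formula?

Heavy atoms from the SMILES: 7 C, 1 N, 4 O, 1 S.
Implicit hydrogens by atom environment:
  4 × C (aromatic): no H
  2 × C: no H
  2 × O: 1 H each → 2
  2 × O: no H
  1 × C: 3 H
  1 × N: no H
  1 × S (aromatic): no H
  Total hydrogens = 5.
Molecular formula: C7H5NO4S

C7H5NO4S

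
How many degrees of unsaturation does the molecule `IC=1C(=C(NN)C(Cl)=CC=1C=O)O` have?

5

Molecular formula from the SMILES: C7H6ClIN2O2.
DoU = (2C + 2 + N − H − X)/2 = (2·7 + 2 + 2 − 6 − 2)/2 = 10/2 = 5.
(Structurally: 1 ring(s) + 4 π bond(s) = 5.)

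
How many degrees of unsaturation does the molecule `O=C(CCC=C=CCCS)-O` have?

3

Molecular formula from the SMILES: C8H12O2S.
DoU = (2C + 2 + N − H − X)/2 = (2·8 + 2 + 0 − 12 − 0)/2 = 6/2 = 3.
(Structurally: 0 ring(s) + 3 π bond(s) = 3.)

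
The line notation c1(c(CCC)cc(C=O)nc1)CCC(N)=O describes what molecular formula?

Heavy atoms from the SMILES: 12 C, 2 N, 2 O.
Implicit hydrogens by atom environment:
  4 × C: 2 H each → 8
  3 × C (aromatic): no H
  2 × C (aromatic): 1 H each → 2
  2 × O: no H
  1 × C: 3 H
  1 × C: 1 H
  1 × C: no H
  1 × N: 2 H
  1 × N (aromatic): no H
  Total hydrogens = 16.
Molecular formula: C12H16N2O2

C12H16N2O2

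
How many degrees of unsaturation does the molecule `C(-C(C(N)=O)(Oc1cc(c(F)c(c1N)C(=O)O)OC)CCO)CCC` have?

6

Molecular formula from the SMILES: C16H23FN2O6.
DoU = (2C + 2 + N − H − X)/2 = (2·16 + 2 + 2 − 23 − 1)/2 = 12/2 = 6.
(Structurally: 1 ring(s) + 5 π bond(s) = 6.)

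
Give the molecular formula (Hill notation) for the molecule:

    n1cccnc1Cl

Heavy atoms from the SMILES: 4 C, 1 Cl, 2 N.
Implicit hydrogens by atom environment:
  3 × C (aromatic): 1 H each → 3
  2 × N (aromatic): no H
  1 × C (aromatic): no H
  1 × Cl: no H
  Total hydrogens = 3.
Molecular formula: C4H3ClN2

C4H3ClN2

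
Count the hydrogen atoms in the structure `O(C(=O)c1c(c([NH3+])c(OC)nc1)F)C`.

10

Hydrogens are implicit in SMILES; fill each atom to its normal valence:
  4 × C (aromatic): no H
  3 × O: no H
  2 × C: 3 H each → 6
  1 × C (aromatic): 1 H
  1 × C: no H
  1 × F: no H
  1 × N (charge +1): 3 H
  1 × N (aromatic): no H
  Total hydrogens = 10.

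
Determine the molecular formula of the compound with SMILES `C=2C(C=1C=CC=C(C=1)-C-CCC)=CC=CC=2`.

Heavy atoms from the SMILES: 16 C.
Implicit hydrogens by atom environment:
  9 × C (aromatic): 1 H each → 9
  3 × C: 2 H each → 6
  3 × C (aromatic): no H
  1 × C: 3 H
  Total hydrogens = 18.
Molecular formula: C16H18

C16H18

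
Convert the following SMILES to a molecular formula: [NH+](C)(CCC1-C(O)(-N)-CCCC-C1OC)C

Heavy atoms from the SMILES: 12 C, 2 N, 2 O.
Implicit hydrogens by atom environment:
  6 × C: 2 H each → 12
  3 × C: 3 H each → 9
  2 × C: 1 H each → 2
  1 × C: no H
  1 × N: 2 H
  1 × N (charge +1): 1 H
  1 × O: 1 H
  1 × O: no H
  Total hydrogens = 27.
Net charge +1.
Molecular formula: C12H27N2O2+

C12H27N2O2+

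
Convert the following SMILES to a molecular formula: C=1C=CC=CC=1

Heavy atoms from the SMILES: 6 C.
Implicit hydrogens by atom environment:
  6 × C (aromatic): 1 H each → 6
  Total hydrogens = 6.
Molecular formula: C6H6

C6H6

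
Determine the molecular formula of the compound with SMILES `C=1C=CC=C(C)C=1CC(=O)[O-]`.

Heavy atoms from the SMILES: 9 C, 2 O.
Implicit hydrogens by atom environment:
  4 × C (aromatic): 1 H each → 4
  2 × C (aromatic): no H
  1 × C: 3 H
  1 × C: 2 H
  1 × C: no H
  1 × O: no H
  1 × O (charge -1): no H
  Total hydrogens = 9.
Net charge -1.
Molecular formula: C9H9O2-

C9H9O2-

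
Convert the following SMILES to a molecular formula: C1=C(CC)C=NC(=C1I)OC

Heavy atoms from the SMILES: 8 C, 1 I, 1 N, 1 O.
Implicit hydrogens by atom environment:
  3 × C (aromatic): no H
  2 × C: 3 H each → 6
  2 × C (aromatic): 1 H each → 2
  1 × C: 2 H
  1 × I: no H
  1 × N (aromatic): no H
  1 × O: no H
  Total hydrogens = 10.
Molecular formula: C8H10INO

C8H10INO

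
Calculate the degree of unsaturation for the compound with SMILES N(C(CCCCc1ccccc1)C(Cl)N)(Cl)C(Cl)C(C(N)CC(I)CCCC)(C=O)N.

5

Molecular formula from the SMILES: C22H36Cl3IN4O.
DoU = (2C + 2 + N − H − X)/2 = (2·22 + 2 + 4 − 36 − 4)/2 = 10/2 = 5.
(Structurally: 1 ring(s) + 4 π bond(s) = 5.)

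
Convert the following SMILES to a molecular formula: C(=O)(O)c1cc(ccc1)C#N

C8H5NO2

Heavy atoms from the SMILES: 8 C, 1 N, 2 O.
Implicit hydrogens by atom environment:
  4 × C (aromatic): 1 H each → 4
  2 × C (aromatic): no H
  2 × C: no H
  1 × N: no H
  1 × O: 1 H
  1 × O: no H
  Total hydrogens = 5.
Molecular formula: C8H5NO2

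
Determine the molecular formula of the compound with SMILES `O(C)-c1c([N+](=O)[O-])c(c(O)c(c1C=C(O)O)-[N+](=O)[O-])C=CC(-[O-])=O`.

Heavy atoms from the SMILES: 12 C, 2 N, 10 O.
Implicit hydrogens by atom environment:
  6 × C (aromatic): no H
  4 × O: no H
  3 × C: 1 H each → 3
  3 × O: 1 H each → 3
  3 × O (charge -1): no H
  2 × C: no H
  2 × N (charge +1): no H
  1 × C: 3 H
  Total hydrogens = 9.
Net charge -1.
Molecular formula: C12H9N2O10-

C12H9N2O10-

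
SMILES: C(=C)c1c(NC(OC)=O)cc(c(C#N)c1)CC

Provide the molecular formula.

C13H14N2O2

Heavy atoms from the SMILES: 13 C, 2 N, 2 O.
Implicit hydrogens by atom environment:
  4 × C (aromatic): no H
  2 × C: 3 H each → 6
  2 × C: 2 H each → 4
  2 × C (aromatic): 1 H each → 2
  2 × C: no H
  2 × O: no H
  1 × C: 1 H
  1 × N: 1 H
  1 × N: no H
  Total hydrogens = 14.
Molecular formula: C13H14N2O2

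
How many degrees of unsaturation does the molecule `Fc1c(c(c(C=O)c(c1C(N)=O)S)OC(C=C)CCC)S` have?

Molecular formula from the SMILES: C14H16FNO3S2.
DoU = (2C + 2 + N − H − X)/2 = (2·14 + 2 + 1 − 16 − 1)/2 = 14/2 = 7.
(Structurally: 1 ring(s) + 6 π bond(s) = 7.)

7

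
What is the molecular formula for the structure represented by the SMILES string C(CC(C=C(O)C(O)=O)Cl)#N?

C6H6ClNO3

Heavy atoms from the SMILES: 6 C, 1 Cl, 1 N, 3 O.
Implicit hydrogens by atom environment:
  3 × C: no H
  2 × C: 1 H each → 2
  2 × O: 1 H each → 2
  1 × C: 2 H
  1 × Cl: no H
  1 × N: no H
  1 × O: no H
  Total hydrogens = 6.
Molecular formula: C6H6ClNO3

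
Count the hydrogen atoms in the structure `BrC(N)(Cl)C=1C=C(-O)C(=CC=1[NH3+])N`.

Hydrogens are implicit in SMILES; fill each atom to its normal valence:
  4 × C (aromatic): no H
  2 × C (aromatic): 1 H each → 2
  2 × N: 2 H each → 4
  1 × Br: no H
  1 × C: no H
  1 × Cl: no H
  1 × N (charge +1): 3 H
  1 × O: 1 H
  Total hydrogens = 10.

10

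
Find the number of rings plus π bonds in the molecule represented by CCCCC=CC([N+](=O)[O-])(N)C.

2

Molecular formula from the SMILES: C8H16N2O2.
DoU = (2C + 2 + N − H − X)/2 = (2·8 + 2 + 2 − 16 − 0)/2 = 4/2 = 2.
(Structurally: 0 ring(s) + 2 π bond(s) = 2.)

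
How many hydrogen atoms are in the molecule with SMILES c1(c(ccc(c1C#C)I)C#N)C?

Hydrogens are implicit in SMILES; fill each atom to its normal valence:
  4 × C (aromatic): no H
  2 × C (aromatic): 1 H each → 2
  2 × C: no H
  1 × C: 3 H
  1 × C: 1 H
  1 × I: no H
  1 × N: no H
  Total hydrogens = 6.

6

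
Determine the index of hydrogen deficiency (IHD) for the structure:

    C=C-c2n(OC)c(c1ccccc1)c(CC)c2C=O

Molecular formula from the SMILES: C16H17NO2.
DoU = (2C + 2 + N − H − X)/2 = (2·16 + 2 + 1 − 17 − 0)/2 = 18/2 = 9.
(Structurally: 2 ring(s) + 7 π bond(s) = 9.)

9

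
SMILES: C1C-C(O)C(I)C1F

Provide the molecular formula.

Heavy atoms from the SMILES: 5 C, 1 F, 1 I, 1 O.
Implicit hydrogens by atom environment:
  3 × C: 1 H each → 3
  2 × C: 2 H each → 4
  1 × F: no H
  1 × I: no H
  1 × O: 1 H
  Total hydrogens = 8.
Molecular formula: C5H8FIO

C5H8FIO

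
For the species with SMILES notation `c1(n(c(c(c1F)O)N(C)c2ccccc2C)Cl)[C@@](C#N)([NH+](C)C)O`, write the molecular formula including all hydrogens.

Heavy atoms from the SMILES: 16 C, 1 Cl, 1 F, 4 N, 2 O.
Implicit hydrogens by atom environment:
  6 × C (aromatic): no H
  4 × C: 3 H each → 12
  4 × C (aromatic): 1 H each → 4
  2 × C: no H
  2 × N: no H
  2 × O: 1 H each → 2
  1 × Cl: no H
  1 × F: no H
  1 × N (charge +1): 1 H
  1 × N (aromatic): no H
  Total hydrogens = 19.
Net charge +1.
Molecular formula: C16H19ClFN4O2+

C16H19ClFN4O2+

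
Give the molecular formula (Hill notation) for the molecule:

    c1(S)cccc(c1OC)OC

C8H10O2S

Heavy atoms from the SMILES: 8 C, 2 O, 1 S.
Implicit hydrogens by atom environment:
  3 × C (aromatic): 1 H each → 3
  3 × C (aromatic): no H
  2 × C: 3 H each → 6
  2 × O: no H
  1 × S: 1 H
  Total hydrogens = 10.
Molecular formula: C8H10O2S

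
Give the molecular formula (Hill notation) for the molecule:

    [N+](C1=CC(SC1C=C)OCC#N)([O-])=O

C8H8N2O3S

Heavy atoms from the SMILES: 8 C, 2 N, 3 O, 1 S.
Implicit hydrogens by atom environment:
  4 × C: 1 H each → 4
  2 × C: 2 H each → 4
  2 × C: no H
  2 × O: no H
  1 × N: no H
  1 × N (charge +1): no H
  1 × O (charge -1): no H
  1 × S: no H
  Total hydrogens = 8.
Molecular formula: C8H8N2O3S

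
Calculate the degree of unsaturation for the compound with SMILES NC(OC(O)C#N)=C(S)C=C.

4

Molecular formula from the SMILES: C6H8N2O2S.
DoU = (2C + 2 + N − H − X)/2 = (2·6 + 2 + 2 − 8 − 0)/2 = 8/2 = 4.
(Structurally: 0 ring(s) + 4 π bond(s) = 4.)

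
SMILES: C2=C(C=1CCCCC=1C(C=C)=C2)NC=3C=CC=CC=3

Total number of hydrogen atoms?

19

Hydrogens are implicit in SMILES; fill each atom to its normal valence:
  7 × C (aromatic): 1 H each → 7
  5 × C: 2 H each → 10
  5 × C (aromatic): no H
  1 × C: 1 H
  1 × N: 1 H
  Total hydrogens = 19.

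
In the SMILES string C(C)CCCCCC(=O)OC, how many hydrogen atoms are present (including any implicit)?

18

Hydrogens are implicit in SMILES; fill each atom to its normal valence:
  6 × C: 2 H each → 12
  2 × C: 3 H each → 6
  2 × O: no H
  1 × C: no H
  Total hydrogens = 18.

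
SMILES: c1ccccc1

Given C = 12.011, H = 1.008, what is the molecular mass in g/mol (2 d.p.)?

78.11

Molecular formula: C6H6.
M = 6×12.011 + 6×1.008 = 78.11 g/mol.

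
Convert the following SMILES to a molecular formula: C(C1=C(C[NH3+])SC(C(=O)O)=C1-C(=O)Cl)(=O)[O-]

Heavy atoms from the SMILES: 8 C, 1 Cl, 1 N, 5 O, 1 S.
Implicit hydrogens by atom environment:
  4 × C (aromatic): no H
  3 × C: no H
  3 × O: no H
  1 × C: 2 H
  1 × Cl: no H
  1 × N (charge +1): 3 H
  1 × O: 1 H
  1 × O (charge -1): no H
  1 × S (aromatic): no H
  Total hydrogens = 6.
Molecular formula: C8H6ClNO5S

C8H6ClNO5S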